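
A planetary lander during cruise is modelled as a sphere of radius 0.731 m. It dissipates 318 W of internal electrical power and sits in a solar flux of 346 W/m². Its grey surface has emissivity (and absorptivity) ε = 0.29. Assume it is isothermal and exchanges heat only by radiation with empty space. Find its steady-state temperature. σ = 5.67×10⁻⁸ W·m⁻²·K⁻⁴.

At steady state, absorbed solar power + internal power = radiated power.
Absorbed: α·S·A_cross = 0.29·346·1.679 = 168.4 W (cross-section πr²).
Total input = 168.4 + 318 = 486.4 W.
Radiated: εσ·A_surf·T⁴ with A_surf = 4πr² = 6.715 m².
T⁴ = 486.4/(0.29·5.67×10⁻⁸·6.715) = 4.406×10⁹ K⁴.

T ≈ 258 K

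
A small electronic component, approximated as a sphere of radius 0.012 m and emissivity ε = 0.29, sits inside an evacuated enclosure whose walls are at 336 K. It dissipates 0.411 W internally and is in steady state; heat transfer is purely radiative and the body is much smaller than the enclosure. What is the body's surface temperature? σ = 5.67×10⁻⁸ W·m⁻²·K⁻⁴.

For a small grey body in a large enclosure, net radiated power = εσA(T⁴ − T_w⁴).
Steady state: P = εσA(T⁴ − T_w⁴) with A = 4πr² = 0.001810 m².
T⁴ = P/(εσA) + T_w⁴ = 0.411/(0.29·5.67×10⁻⁸·0.001810) + (336)⁴
    = 1.381×10¹⁰ + 1.275×10¹⁰ = 2.656×10¹⁰ K⁴.

T ≈ 404 K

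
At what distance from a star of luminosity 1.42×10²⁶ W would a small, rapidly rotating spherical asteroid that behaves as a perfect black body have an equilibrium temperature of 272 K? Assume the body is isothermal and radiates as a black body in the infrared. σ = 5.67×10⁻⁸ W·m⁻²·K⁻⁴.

d ≈ 9.54×10¹⁰ m

For an isothermal black-emitting sphere, (1−a)S·πr² = σ·4πr²·T⁴ ⇒ S = 4σT⁴/(1−a).
S = 4·5.67×10⁻⁸·(272)⁴/1.00 = 1241 W/m².
Flux falls as S = L/(4πd²), so d = √(L/(4πS)) = √(1.42×10²⁶/(4π·1241)).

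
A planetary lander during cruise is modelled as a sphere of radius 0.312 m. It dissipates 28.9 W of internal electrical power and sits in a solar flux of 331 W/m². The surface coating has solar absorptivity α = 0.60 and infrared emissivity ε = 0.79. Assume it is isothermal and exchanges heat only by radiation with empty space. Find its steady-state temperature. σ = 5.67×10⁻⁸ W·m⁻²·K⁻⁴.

At steady state, absorbed solar power + internal power = radiated power.
Absorbed: α·S·A_cross = 0.60·331·0.3058 = 60.73 W (cross-section πr²).
Total input = 60.73 + 28.9 = 89.63 W.
Radiated: εσ·A_surf·T⁴ with A_surf = 4πr² = 1.223 m².
T⁴ = 89.63/(0.79·5.67×10⁻⁸·1.223) = 1.636×10⁹ K⁴.

T ≈ 201 K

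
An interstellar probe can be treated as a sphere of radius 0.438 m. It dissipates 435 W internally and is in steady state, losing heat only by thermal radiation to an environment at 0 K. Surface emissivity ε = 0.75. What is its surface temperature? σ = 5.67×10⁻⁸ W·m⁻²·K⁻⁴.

Steady state: internal power = radiated power, P = εσA T⁴.
Radiating area A = 4πr² = 2.411 m².
T⁴ = P/(εσA) = 435/(0.75·5.67×10⁻⁸·2.411) = 4.243×10⁹ K⁴.
T = (4.243×10⁹)^(1/4).

T ≈ 255 K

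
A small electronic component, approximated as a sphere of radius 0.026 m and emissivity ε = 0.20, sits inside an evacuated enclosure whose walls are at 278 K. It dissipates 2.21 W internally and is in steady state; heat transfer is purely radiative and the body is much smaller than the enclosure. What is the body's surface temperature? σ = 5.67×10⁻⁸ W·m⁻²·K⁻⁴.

For a small grey body in a large enclosure, net radiated power = εσA(T⁴ − T_w⁴).
Steady state: P = εσA(T⁴ − T_w⁴) with A = 4πr² = 0.008495 m².
T⁴ = P/(εσA) + T_w⁴ = 2.21/(0.20·5.67×10⁻⁸·0.008495) + (278)⁴
    = 2.294×10¹⁰ + 5.973×10⁹ = 2.891×10¹⁰ K⁴.

T ≈ 412 K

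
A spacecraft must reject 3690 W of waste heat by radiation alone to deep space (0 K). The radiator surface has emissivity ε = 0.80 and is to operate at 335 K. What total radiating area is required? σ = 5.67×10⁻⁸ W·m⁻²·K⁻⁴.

P = εσA T⁴ ⇒ A = P/(εσT⁴).
T⁴ = 1.259×10¹⁰ K⁴.
A = 3690/(0.80 × 5.67×10⁻⁸ × 1.259×10¹⁰).

A ≈ 6.46 m²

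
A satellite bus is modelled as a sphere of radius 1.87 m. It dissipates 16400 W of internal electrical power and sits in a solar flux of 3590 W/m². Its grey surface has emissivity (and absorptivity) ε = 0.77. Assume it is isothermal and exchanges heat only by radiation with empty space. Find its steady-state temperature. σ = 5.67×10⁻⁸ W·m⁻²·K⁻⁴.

At steady state, absorbed solar power + internal power = radiated power.
Absorbed: α·S·A_cross = 0.77·3590·10.99 = 30370 W (cross-section πr²).
Total input = 30370 + 16400 = 46770 W.
Radiated: εσ·A_surf·T⁴ with A_surf = 4πr² = 43.94 m².
T⁴ = 46770/(0.77·5.67×10⁻⁸·43.94) = 2.438×10¹⁰ K⁴.

T ≈ 395 K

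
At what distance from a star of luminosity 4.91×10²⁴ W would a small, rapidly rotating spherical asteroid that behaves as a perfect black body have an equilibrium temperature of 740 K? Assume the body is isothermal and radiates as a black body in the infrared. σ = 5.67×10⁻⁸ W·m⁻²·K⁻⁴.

For an isothermal black-emitting sphere, (1−a)S·πr² = σ·4πr²·T⁴ ⇒ S = 4σT⁴/(1−a).
S = 4·5.67×10⁻⁸·(740)⁴/1.00 = 68010 W/m².
Flux falls as S = L/(4πd²), so d = √(L/(4πS)) = √(4.91×10²⁴/(4π·68010)).

d ≈ 2.40×10⁹ m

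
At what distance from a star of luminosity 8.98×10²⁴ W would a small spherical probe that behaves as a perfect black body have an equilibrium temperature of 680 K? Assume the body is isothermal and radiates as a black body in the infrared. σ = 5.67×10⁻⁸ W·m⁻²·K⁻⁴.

d ≈ 3.84×10⁹ m

For an isothermal black-emitting sphere, (1−a)S·πr² = σ·4πr²·T⁴ ⇒ S = 4σT⁴/(1−a).
S = 4·5.67×10⁻⁸·(680)⁴/1.00 = 48490 W/m².
Flux falls as S = L/(4πd²), so d = √(L/(4πS)) = √(8.98×10²⁴/(4π·48490)).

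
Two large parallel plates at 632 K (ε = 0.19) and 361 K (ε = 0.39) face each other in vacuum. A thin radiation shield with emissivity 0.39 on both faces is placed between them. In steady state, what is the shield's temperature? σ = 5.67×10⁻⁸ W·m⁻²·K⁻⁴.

In steady state the net flux on the hot side equals that on the cold side.
σ(T₁⁴−T_s⁴)/D₁ = σ(T_s⁴−T₂⁴)/D₂, with D₁ = 1/ε₁+1/ε_s−1 = 6.827, D₂ = 1/ε_s+1/ε₂−1 = 4.128.
Solve for T_s⁴: T_s⁴ = (D₂·T₁⁴ + D₁·T₂⁴)/(D₁+D₂) = 7.070×10¹⁰ K⁴.

T_s ≈ 516 K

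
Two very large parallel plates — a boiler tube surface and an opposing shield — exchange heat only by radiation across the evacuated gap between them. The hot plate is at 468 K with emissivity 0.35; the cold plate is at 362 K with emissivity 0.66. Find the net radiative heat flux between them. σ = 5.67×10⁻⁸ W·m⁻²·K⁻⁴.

For two infinite grey parallel plates, q = σ(T₁⁴ − T₂⁴)/(1/ε₁ + 1/ε₂ − 1).
T₁⁴ − T₂⁴ = 4.797×10¹⁰ − 1.717×10¹⁰ = 3.080×10¹⁰ K⁴.
1/ε₁ + 1/ε₂ − 1 = 2.857 + 1.515 − 1 = 3.372.
q = 5.67×10⁻⁸ × 3.080×10¹⁰ / 3.372.

q ≈ 518 W/m²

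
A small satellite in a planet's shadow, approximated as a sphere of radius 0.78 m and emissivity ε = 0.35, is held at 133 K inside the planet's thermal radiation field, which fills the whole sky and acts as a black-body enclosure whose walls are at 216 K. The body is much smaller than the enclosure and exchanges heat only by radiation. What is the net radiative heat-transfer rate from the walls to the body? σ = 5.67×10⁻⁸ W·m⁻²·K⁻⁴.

For a small grey body in a large enclosure: P_net = εσA(T_body⁴ − T_wall⁴).
A = 4πr² = 7.645 m²; T_body⁴ − T_wall⁴ = 3.129×10⁸ − 2.177×10⁹ = -1.864×10⁹ K⁴.
|P_net| = 0.35·5.67×10⁻⁸·7.645·1.864×10⁹.

P_net ≈ 283 W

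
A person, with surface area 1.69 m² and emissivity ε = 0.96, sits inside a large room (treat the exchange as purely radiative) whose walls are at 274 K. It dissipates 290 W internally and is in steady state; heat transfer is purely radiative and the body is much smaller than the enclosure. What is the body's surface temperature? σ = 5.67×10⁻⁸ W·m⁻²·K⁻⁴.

For a small grey body in a large enclosure, net radiated power = εσA(T⁴ − T_w⁴).
Steady state: P = εσA(T⁴ − T_w⁴) with A = 1.69 m².
T⁴ = P/(εσA) + T_w⁴ = 290/(0.96·5.67×10⁻⁸·1.690) + (274)⁴
    = 3.153×10⁹ + 5.636×10⁹ = 8.789×10⁹ K⁴.

T ≈ 306 K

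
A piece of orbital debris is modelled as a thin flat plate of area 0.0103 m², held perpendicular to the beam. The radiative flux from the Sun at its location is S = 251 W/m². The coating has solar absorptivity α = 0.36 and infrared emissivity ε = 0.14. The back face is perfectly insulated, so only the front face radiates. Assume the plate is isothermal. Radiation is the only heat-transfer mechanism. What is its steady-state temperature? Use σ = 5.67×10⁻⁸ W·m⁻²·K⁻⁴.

At equilibrium, absorbed power = emitted power.
Absorbing cross-section = A = 0.01030 m²; emitting surface = A = 0.01030 m² (ratio 1).
αS·A_cross = εσ·A_surf·T⁴  ⇒  T⁴ = αS/(ε·1σ).
T⁴ = 0.360·251/(0.14·1·5.67×10⁻⁸) = 1.138×10¹⁰ K⁴.
T = (1.138×10¹⁰)^(1/4).

T ≈ 327 K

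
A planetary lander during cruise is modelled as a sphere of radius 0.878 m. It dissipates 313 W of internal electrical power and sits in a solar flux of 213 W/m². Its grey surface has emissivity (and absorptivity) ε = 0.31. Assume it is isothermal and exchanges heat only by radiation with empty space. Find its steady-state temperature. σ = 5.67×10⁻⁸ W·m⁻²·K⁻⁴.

T ≈ 230 K

At steady state, absorbed solar power + internal power = radiated power.
Absorbed: α·S·A_cross = 0.31·213·2.422 = 159.9 W (cross-section πr²).
Total input = 159.9 + 313 = 472.9 W.
Radiated: εσ·A_surf·T⁴ with A_surf = 4πr² = 9.687 m².
T⁴ = 472.9/(0.31·5.67×10⁻⁸·9.687) = 2.777×10⁹ K⁴.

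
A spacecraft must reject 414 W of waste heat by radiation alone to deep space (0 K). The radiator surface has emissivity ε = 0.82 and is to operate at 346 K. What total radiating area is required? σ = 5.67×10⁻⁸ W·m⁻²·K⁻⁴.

A ≈ 0.621 m²

P = εσA T⁴ ⇒ A = P/(εσT⁴).
T⁴ = 1.433×10¹⁰ K⁴.
A = 414/(0.82 × 5.67×10⁻⁸ × 1.433×10¹⁰).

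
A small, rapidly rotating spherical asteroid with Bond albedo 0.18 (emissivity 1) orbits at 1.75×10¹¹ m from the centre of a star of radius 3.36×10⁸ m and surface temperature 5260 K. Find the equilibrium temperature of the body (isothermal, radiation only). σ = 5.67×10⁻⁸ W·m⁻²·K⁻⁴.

T ≈ 155 K

The star's surface emits σT_*⁴; at distance d the flux is S = σT_*⁴(R_*/d)².
S = 5.67×10⁻⁸·(5260)⁴·(3.36×10⁸/1.75×10¹¹)² = 160.0 W/m².
For an isothermal sphere T⁴ = (1−a)S/(4σ) = 5.785×10⁸ K⁴.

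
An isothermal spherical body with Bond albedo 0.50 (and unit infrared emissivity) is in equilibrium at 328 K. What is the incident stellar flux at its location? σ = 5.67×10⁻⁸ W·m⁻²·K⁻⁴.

(1−a)S·πr² = σ·4πr²·T⁴ ⇒ S = 4σT⁴/(1−a).
S = 4·5.67×10⁻⁸·1.157×10¹⁰/0.500.

S ≈ 5250 W/m²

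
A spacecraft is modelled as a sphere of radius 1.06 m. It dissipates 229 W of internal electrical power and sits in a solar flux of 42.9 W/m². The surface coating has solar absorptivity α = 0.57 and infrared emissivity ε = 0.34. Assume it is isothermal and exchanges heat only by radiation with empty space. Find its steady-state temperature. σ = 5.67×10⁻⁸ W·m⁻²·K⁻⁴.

At steady state, absorbed solar power + internal power = radiated power.
Absorbed: α·S·A_cross = 0.57·42.9·3.530 = 86.32 W (cross-section πr²).
Total input = 86.32 + 229 = 315.3 W.
Radiated: εσ·A_surf·T⁴ with A_surf = 4πr² = 14.12 m².
T⁴ = 315.3/(0.34·5.67×10⁻⁸·14.12) = 1.158×10⁹ K⁴.

T ≈ 184 K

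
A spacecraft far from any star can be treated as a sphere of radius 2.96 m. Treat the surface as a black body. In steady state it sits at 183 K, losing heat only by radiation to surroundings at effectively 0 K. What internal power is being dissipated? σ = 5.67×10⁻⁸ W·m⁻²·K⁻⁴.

Steady state: P = εσA T⁴.
A = 4πr² = 110.1 m²; T⁴ = (183)⁴ = 1.122×10⁹ K⁴.
P = 1.0 × 5.67×10⁻⁸ × 110.1 × 1.122×10⁹.

P ≈ 7000 W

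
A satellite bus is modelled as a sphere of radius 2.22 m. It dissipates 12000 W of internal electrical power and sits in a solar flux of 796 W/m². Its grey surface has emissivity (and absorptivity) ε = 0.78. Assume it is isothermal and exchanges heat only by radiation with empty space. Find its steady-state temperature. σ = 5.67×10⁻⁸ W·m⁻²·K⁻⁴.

At steady state, absorbed solar power + internal power = radiated power.
Absorbed: α·S·A_cross = 0.78·796·15.48 = 9613 W (cross-section πr²).
Total input = 9613 + 12000 = 21610 W.
Radiated: εσ·A_surf·T⁴ with A_surf = 4πr² = 61.93 m².
T⁴ = 21610/(0.78·5.67×10⁻⁸·61.93) = 7.891×10⁹ K⁴.

T ≈ 298 K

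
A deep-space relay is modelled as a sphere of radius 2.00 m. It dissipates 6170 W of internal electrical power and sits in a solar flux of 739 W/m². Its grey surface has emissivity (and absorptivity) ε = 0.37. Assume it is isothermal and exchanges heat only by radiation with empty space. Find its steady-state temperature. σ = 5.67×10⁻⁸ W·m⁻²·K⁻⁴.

At steady state, absorbed solar power + internal power = radiated power.
Absorbed: α·S·A_cross = 0.37·739·12.57 = 3436 W (cross-section πr²).
Total input = 3436 + 6170 = 9606 W.
Radiated: εσ·A_surf·T⁴ with A_surf = 4πr² = 50.27 m².
T⁴ = 9606/(0.37·5.67×10⁻⁸·50.27) = 9.109×10⁹ K⁴.

T ≈ 309 K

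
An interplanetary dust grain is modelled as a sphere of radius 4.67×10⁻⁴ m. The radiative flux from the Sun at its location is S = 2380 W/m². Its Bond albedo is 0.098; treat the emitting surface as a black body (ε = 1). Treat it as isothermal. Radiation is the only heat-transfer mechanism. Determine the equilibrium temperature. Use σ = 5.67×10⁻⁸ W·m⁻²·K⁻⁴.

T ≈ 312 K

At equilibrium, absorbed power = emitted power.
Absorbing cross-section = πr² = 6.851×10⁻⁷ m²; emitting surface = 4πr² = 2.741×10⁻⁶ m² (ratio 4).
(1−a)S·A_cross = εσ·A_surf·T⁴  ⇒  T⁴ = (1−a)S/(4σ).
T⁴ = 0.902·2380/(4·5.67×10⁻⁸) = 9.465×10⁹ K⁴.
T = (9.465×10⁹)^(1/4).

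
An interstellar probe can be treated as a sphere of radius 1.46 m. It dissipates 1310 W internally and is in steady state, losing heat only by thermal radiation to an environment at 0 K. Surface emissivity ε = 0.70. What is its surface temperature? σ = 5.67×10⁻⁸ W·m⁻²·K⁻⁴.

Steady state: internal power = radiated power, P = εσA T⁴.
Radiating area A = 4πr² = 26.79 m².
T⁴ = P/(εσA) = 1310/(0.70·5.67×10⁻⁸·26.79) = 1.232×10⁹ K⁴.
T = (1.232×10⁹)^(1/4).

T ≈ 187 K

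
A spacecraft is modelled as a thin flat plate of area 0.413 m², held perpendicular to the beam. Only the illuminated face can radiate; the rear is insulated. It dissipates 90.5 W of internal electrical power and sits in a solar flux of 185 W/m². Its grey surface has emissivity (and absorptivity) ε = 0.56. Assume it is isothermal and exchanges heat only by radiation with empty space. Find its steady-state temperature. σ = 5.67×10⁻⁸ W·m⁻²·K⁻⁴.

At steady state, absorbed solar power + internal power = radiated power.
Absorbed: α·S·A_cross = 0.56·185·0.4130 = 42.79 W (cross-section A).
Total input = 42.79 + 90.5 = 133.3 W.
Radiated: εσ·A_surf·T⁴ with A_surf = A = 0.4130 m².
T⁴ = 133.3/(0.56·5.67×10⁻⁸·0.4130) = 1.016×10¹⁰ K⁴.

T ≈ 318 K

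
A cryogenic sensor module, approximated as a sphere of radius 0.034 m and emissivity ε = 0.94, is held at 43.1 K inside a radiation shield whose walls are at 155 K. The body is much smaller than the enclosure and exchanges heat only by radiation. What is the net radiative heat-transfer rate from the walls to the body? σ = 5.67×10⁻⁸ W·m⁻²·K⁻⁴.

For a small grey body in a large enclosure: P_net = εσA(T_body⁴ − T_wall⁴).
A = 4πr² = 0.01453 m²; T_body⁴ − T_wall⁴ = 3.451×10⁶ − 5.772×10⁸ = -5.737×10⁸ K⁴.
|P_net| = 0.94·5.67×10⁻⁸·0.01453·5.737×10⁸.

P_net ≈ 0.444 W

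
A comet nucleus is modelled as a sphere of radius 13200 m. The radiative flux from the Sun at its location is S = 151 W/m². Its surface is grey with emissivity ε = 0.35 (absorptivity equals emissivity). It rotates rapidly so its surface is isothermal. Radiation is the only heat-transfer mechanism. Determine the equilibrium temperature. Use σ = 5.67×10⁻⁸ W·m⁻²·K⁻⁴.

T ≈ 161 K

At equilibrium, absorbed power = emitted power.
Absorbing cross-section = πr² = 5.474×10⁸ m²; emitting surface = 4πr² = 2.190×10⁹ m² (ratio 4).
εS·A_cross = εσ·A_surf·T⁴  ⇒  T⁴ = S/(4σ)   (ε cancels).
T⁴ = 151/(4·5.67×10⁻⁸) = 6.658×10⁸ K⁴.
T = (6.658×10⁸)^(1/4).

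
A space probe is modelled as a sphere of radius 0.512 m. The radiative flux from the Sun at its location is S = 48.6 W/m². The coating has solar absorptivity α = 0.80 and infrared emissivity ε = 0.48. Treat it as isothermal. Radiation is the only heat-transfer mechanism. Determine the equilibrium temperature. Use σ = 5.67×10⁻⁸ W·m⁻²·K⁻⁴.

T ≈ 137 K

At equilibrium, absorbed power = emitted power.
Absorbing cross-section = πr² = 0.8235 m²; emitting surface = 4πr² = 3.294 m² (ratio 4).
αS·A_cross = εσ·A_surf·T⁴  ⇒  T⁴ = αS/(ε·4σ).
T⁴ = 0.800·48.6/(0.48·4·5.67×10⁻⁸) = 3.571×10⁸ K⁴.
T = (3.571×10⁸)^(1/4).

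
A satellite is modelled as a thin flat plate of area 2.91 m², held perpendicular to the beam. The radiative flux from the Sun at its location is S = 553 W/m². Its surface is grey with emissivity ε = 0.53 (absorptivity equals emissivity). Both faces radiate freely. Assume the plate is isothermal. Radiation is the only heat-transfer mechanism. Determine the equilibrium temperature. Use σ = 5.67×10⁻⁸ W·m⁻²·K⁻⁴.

At equilibrium, absorbed power = emitted power.
Absorbing cross-section = A = 2.910 m²; emitting surface = 2A = 5.820 m² (ratio 2).
εS·A_cross = εσ·A_surf·T⁴  ⇒  T⁴ = S/(2σ)   (ε cancels).
T⁴ = 553/(2·5.67×10⁻⁸) = 4.877×10⁹ K⁴.
T = (4.877×10⁹)^(1/4).

T ≈ 264 K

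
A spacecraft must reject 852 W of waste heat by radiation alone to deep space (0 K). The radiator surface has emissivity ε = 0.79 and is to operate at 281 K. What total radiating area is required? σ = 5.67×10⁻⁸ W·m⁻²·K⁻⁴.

A ≈ 3.05 m²

P = εσA T⁴ ⇒ A = P/(εσT⁴).
T⁴ = 6.235×10⁹ K⁴.
A = 852/(0.79 × 5.67×10⁻⁸ × 6.235×10⁹).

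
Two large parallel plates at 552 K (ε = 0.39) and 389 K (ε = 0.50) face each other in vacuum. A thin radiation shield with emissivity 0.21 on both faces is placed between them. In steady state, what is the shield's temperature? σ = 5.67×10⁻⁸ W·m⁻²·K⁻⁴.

T_s ≈ 487 K

In steady state the net flux on the hot side equals that on the cold side.
σ(T₁⁴−T_s⁴)/D₁ = σ(T_s⁴−T₂⁴)/D₂, with D₁ = 1/ε₁+1/ε_s−1 = 6.326, D₂ = 1/ε_s+1/ε₂−1 = 5.762.
Solve for T_s⁴: T_s⁴ = (D₂·T₁⁴ + D₁·T₂⁴)/(D₁+D₂) = 5.624×10¹⁰ K⁴.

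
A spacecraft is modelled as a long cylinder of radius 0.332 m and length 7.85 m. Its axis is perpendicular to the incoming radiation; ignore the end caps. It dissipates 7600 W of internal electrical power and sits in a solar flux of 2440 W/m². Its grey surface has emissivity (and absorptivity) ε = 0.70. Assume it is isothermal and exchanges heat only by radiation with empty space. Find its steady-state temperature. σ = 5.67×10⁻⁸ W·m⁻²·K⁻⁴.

T ≈ 399 K

At steady state, absorbed solar power + internal power = radiated power.
Absorbed: α·S·A_cross = 0.70·2440·5.212 = 8903 W (cross-section 2rL).
Total input = 8903 + 7600 = 16500 W.
Radiated: εσ·A_surf·T⁴ with A_surf = 2πrL = 16.38 m².
T⁴ = 16500/(0.70·5.67×10⁻⁸·16.38) = 2.539×10¹⁰ K⁴.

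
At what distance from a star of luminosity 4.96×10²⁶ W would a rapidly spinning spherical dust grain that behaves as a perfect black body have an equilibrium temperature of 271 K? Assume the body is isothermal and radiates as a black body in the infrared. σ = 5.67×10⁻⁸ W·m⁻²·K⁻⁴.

For an isothermal black-emitting sphere, (1−a)S·πr² = σ·4πr²·T⁴ ⇒ S = 4σT⁴/(1−a).
S = 4·5.67×10⁻⁸·(271)⁴/1.00 = 1223 W/m².
Flux falls as S = L/(4πd²), so d = √(L/(4πS)) = √(4.96×10²⁶/(4π·1223)).

d ≈ 1.80×10¹¹ m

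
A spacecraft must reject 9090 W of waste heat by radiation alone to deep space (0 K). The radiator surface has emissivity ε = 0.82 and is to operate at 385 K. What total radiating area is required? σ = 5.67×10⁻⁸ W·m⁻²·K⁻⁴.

P = εσA T⁴ ⇒ A = P/(εσT⁴).
T⁴ = 2.197×10¹⁰ K⁴.
A = 9090/(0.82 × 5.67×10⁻⁸ × 2.197×10¹⁰).

A ≈ 8.90 m²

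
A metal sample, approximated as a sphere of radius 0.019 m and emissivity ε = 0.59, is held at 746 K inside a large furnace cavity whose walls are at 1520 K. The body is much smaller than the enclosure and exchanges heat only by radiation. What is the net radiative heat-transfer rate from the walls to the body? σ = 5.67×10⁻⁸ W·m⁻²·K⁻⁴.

For a small grey body in a large enclosure: P_net = εσA(T_body⁴ − T_wall⁴).
A = 4πr² = 0.004536 m²; T_body⁴ − T_wall⁴ = 3.097×10¹¹ − 5.338×10¹² = -5.028×10¹² K⁴.
|P_net| = 0.59·5.67×10⁻⁸·0.004536·5.028×10¹².

P_net ≈ 763 W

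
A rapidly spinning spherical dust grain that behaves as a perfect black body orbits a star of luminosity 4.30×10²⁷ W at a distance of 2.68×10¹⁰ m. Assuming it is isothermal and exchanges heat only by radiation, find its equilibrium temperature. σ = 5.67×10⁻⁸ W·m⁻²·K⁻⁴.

T ≈ 1200 K

First find the stellar flux at distance d: S = L/(4πd²) = 4.30×10²⁷/(4π·(2.68×10¹⁰)²) = 4.764×10⁵ W/m².
For an isothermal sphere, absorbed (1−a)S·πr² = emitted σ·4πr²·T⁴, so T⁴ = (1−a)S/(4σ).
T⁴ = 1.00·4.764×10⁵/(4·5.67×10⁻⁸) = 2.101×10¹² K⁴.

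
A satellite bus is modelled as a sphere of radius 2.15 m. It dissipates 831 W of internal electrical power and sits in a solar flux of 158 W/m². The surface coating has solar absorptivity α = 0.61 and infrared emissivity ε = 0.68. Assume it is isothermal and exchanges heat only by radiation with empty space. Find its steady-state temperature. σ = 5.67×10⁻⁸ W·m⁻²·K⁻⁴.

T ≈ 178 K

At steady state, absorbed solar power + internal power = radiated power.
Absorbed: α·S·A_cross = 0.61·158·14.52 = 1400 W (cross-section πr²).
Total input = 1400 + 831 = 2231 W.
Radiated: εσ·A_surf·T⁴ with A_surf = 4πr² = 58.09 m².
T⁴ = 2231/(0.68·5.67×10⁻⁸·58.09) = 9.960×10⁸ K⁴.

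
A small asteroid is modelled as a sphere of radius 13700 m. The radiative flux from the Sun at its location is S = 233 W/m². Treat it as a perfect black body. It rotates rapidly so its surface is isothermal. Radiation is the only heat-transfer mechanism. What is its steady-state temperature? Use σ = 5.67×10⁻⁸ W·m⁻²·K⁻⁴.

T ≈ 179 K

At equilibrium, absorbed power = emitted power.
Absorbing cross-section = πr² = 5.896×10⁸ m²; emitting surface = 4πr² = 2.359×10⁹ m² (ratio 4).
S·A_cross = εσ·A_surf·T⁴  ⇒  T⁴ = S/(4σ).
T⁴ = 1.00·233/(4·5.67×10⁻⁸) = 1.027×10⁹ K⁴.
T = (1.027×10⁹)^(1/4).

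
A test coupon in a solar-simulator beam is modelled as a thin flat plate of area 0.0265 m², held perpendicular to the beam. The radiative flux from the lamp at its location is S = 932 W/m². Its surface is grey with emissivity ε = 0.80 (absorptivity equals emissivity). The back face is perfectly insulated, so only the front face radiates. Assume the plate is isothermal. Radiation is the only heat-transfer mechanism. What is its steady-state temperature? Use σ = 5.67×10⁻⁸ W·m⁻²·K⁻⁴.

At equilibrium, absorbed power = emitted power.
Absorbing cross-section = A = 0.02650 m²; emitting surface = A = 0.02650 m² (ratio 1).
εS·A_cross = εσ·A_surf·T⁴  ⇒  T⁴ = S/(1σ)   (ε cancels).
T⁴ = 932/(1·5.67×10⁻⁸) = 1.644×10¹⁰ K⁴.
T = (1.644×10¹⁰)^(1/4).

T ≈ 358 K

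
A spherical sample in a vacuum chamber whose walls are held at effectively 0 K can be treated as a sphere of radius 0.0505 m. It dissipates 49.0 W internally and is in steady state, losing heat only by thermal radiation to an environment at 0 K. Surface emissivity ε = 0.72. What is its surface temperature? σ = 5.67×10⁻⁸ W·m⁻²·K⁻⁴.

Steady state: internal power = radiated power, P = εσA T⁴.
Radiating area A = 4πr² = 0.03205 m².
T⁴ = P/(εσA) = 49.0/(0.72·5.67×10⁻⁸·0.03205) = 3.745×10¹⁰ K⁴.
T = (3.745×10¹⁰)^(1/4).

T ≈ 440 K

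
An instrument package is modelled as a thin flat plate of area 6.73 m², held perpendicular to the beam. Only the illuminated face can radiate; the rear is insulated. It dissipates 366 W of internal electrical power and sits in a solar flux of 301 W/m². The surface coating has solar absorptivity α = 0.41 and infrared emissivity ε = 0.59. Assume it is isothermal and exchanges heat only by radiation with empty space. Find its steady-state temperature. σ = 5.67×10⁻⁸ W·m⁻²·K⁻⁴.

At steady state, absorbed solar power + internal power = radiated power.
Absorbed: α·S·A_cross = 0.41·301·6.730 = 830.5 W (cross-section A).
Total input = 830.5 + 366 = 1197 W.
Radiated: εσ·A_surf·T⁴ with A_surf = A = 6.730 m².
T⁴ = 1197/(0.59·5.67×10⁻⁸·6.730) = 5.315×10⁹ K⁴.

T ≈ 270 K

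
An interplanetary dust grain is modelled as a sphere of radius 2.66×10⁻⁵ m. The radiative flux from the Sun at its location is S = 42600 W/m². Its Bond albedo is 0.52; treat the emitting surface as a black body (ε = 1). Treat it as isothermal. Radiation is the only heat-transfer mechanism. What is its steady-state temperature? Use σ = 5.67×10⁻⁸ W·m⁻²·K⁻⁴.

T ≈ 548 K

At equilibrium, absorbed power = emitted power.
Absorbing cross-section = πr² = 2.223×10⁻⁹ m²; emitting surface = 4πr² = 8.891×10⁻⁹ m² (ratio 4).
(1−a)S·A_cross = εσ·A_surf·T⁴  ⇒  T⁴ = (1−a)S/(4σ).
T⁴ = 0.480·42600/(4·5.67×10⁻⁸) = 9.016×10¹⁰ K⁴.
T = (9.016×10¹⁰)^(1/4).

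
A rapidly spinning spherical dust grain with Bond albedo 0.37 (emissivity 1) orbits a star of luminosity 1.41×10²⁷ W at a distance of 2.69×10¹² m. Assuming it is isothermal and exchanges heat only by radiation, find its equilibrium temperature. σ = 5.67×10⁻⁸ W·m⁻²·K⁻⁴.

T ≈ 81.0 K

First find the stellar flux at distance d: S = L/(4πd²) = 1.41×10²⁷/(4π·(2.69×10¹²)²) = 15.51 W/m².
For an isothermal sphere, absorbed (1−a)S·πr² = emitted σ·4πr²·T⁴, so T⁴ = (1−a)S/(4σ).
T⁴ = 0.630·15.51/(4·5.67×10⁻⁸) = 4.307×10⁷ K⁴.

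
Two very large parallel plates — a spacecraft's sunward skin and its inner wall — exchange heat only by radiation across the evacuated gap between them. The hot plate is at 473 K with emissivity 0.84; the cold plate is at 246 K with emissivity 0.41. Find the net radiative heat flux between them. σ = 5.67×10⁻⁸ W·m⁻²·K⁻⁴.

q ≈ 1000 W/m²

For two infinite grey parallel plates, q = σ(T₁⁴ − T₂⁴)/(1/ε₁ + 1/ε₂ − 1).
T₁⁴ − T₂⁴ = 5.005×10¹⁰ − 3.662×10⁹ = 4.639×10¹⁰ K⁴.
1/ε₁ + 1/ε₂ − 1 = 1.190 + 2.439 − 1 = 2.630.
q = 5.67×10⁻⁸ × 4.639×10¹⁰ / 2.630.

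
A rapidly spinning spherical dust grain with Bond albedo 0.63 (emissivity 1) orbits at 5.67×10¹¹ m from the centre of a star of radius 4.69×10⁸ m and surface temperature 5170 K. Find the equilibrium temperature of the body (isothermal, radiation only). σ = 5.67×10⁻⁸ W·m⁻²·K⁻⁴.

The star's surface emits σT_*⁴; at distance d the flux is S = σT_*⁴(R_*/d)².
S = 5.67×10⁻⁸·(5170)⁴·(4.69×10⁸/5.67×10¹¹)² = 27.72 W/m².
For an isothermal sphere T⁴ = (1−a)S/(4σ) = 4.522×10⁷ K⁴.

T ≈ 82.0 K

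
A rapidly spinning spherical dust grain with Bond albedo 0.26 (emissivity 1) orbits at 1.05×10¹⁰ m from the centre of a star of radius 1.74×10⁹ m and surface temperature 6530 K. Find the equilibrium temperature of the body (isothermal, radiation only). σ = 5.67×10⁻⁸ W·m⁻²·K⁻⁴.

The star's surface emits σT_*⁴; at distance d the flux is S = σT_*⁴(R_*/d)².
S = 5.67×10⁻⁸·(6530)⁴·(1.74×10⁹/1.05×10¹⁰)² = 2.831×10⁶ W/m².
For an isothermal sphere T⁴ = (1−a)S/(4σ) = 9.237×10¹² K⁴.

T ≈ 1740 K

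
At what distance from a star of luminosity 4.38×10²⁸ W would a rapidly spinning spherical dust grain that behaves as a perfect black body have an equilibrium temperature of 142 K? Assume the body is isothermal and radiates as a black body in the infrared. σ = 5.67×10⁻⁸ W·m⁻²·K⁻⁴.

For an isothermal black-emitting sphere, (1−a)S·πr² = σ·4πr²·T⁴ ⇒ S = 4σT⁴/(1−a).
S = 4·5.67×10⁻⁸·(142)⁴/1.00 = 92.21 W/m².
Flux falls as S = L/(4πd²), so d = √(L/(4πS)) = √(4.38×10²⁸/(4π·92.21)).

d ≈ 6.15×10¹² m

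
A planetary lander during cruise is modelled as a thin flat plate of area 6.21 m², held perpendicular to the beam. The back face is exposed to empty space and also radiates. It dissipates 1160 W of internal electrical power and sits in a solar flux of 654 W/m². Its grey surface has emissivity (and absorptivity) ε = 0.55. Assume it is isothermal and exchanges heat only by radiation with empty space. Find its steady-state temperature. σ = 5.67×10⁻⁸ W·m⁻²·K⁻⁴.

At steady state, absorbed solar power + internal power = radiated power.
Absorbed: α·S·A_cross = 0.55·654·6.210 = 2234 W (cross-section A).
Total input = 2234 + 1160 = 3394 W.
Radiated: εσ·A_surf·T⁴ with A_surf = 2A = 12.42 m².
T⁴ = 3394/(0.55·5.67×10⁻⁸·12.42) = 8.762×10⁹ K⁴.

T ≈ 306 K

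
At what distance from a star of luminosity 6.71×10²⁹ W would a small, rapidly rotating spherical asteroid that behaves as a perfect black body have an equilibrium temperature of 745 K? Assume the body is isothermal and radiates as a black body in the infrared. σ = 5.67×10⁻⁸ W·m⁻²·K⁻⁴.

d ≈ 8.74×10¹¹ m

For an isothermal black-emitting sphere, (1−a)S·πr² = σ·4πr²·T⁴ ⇒ S = 4σT⁴/(1−a).
S = 4·5.67×10⁻⁸·(745)⁴/1.00 = 69870 W/m².
Flux falls as S = L/(4πd²), so d = √(L/(4πS)) = √(6.71×10²⁹/(4π·69870)).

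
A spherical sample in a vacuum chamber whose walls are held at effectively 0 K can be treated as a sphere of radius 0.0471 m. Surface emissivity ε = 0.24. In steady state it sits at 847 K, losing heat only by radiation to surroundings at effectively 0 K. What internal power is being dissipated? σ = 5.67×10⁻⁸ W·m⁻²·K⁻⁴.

P ≈ 195 W

Steady state: P = εσA T⁴.
A = 4πr² = 0.02788 m²; T⁴ = (847)⁴ = 5.147×10¹¹ K⁴.
P = 0.24 × 5.67×10⁻⁸ × 0.02788 × 5.147×10¹¹.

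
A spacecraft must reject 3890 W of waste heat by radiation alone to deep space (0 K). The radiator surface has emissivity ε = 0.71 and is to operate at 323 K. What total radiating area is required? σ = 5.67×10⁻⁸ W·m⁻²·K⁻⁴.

P = εσA T⁴ ⇒ A = P/(εσT⁴).
T⁴ = 1.088×10¹⁰ K⁴.
A = 3890/(0.71 × 5.67×10⁻⁸ × 1.088×10¹⁰).

A ≈ 8.88 m²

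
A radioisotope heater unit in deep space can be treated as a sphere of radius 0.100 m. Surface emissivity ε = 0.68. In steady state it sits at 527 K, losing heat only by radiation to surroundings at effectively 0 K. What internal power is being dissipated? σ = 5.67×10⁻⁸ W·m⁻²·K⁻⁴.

Steady state: P = εσA T⁴.
A = 4πr² = 0.1257 m²; T⁴ = (527)⁴ = 7.713×10¹⁰ K⁴.
P = 0.68 × 5.67×10⁻⁸ × 0.1257 × 7.713×10¹⁰.

P ≈ 374 W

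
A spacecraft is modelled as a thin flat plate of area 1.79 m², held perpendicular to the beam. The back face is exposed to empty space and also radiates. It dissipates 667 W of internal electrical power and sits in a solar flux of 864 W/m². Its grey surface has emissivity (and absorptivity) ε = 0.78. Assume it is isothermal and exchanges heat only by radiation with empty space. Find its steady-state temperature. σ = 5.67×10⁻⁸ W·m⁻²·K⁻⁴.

T ≈ 330 K

At steady state, absorbed solar power + internal power = radiated power.
Absorbed: α·S·A_cross = 0.78·864·1.790 = 1206 W (cross-section A).
Total input = 1206 + 667 = 1873 W.
Radiated: εσ·A_surf·T⁴ with A_surf = 2A = 3.580 m².
T⁴ = 1873/(0.78·5.67×10⁻⁸·3.580) = 1.183×10¹⁰ K⁴.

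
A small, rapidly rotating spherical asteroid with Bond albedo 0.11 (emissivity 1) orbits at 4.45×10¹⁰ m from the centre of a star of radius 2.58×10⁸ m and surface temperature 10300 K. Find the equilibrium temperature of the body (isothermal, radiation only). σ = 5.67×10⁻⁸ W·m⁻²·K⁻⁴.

The star's surface emits σT_*⁴; at distance d the flux is S = σT_*⁴(R_*/d)².
S = 5.67×10⁻⁸·(10300)⁴·(2.58×10⁸/4.45×10¹⁰)² = 21450 W/m².
For an isothermal sphere T⁴ = (1−a)S/(4σ) = 8.418×10¹⁰ K⁴.

T ≈ 539 K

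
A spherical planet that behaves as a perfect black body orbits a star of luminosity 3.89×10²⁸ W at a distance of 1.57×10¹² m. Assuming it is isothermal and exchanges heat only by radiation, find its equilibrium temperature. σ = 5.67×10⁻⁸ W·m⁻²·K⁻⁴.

T ≈ 273 K

First find the stellar flux at distance d: S = L/(4πd²) = 3.89×10²⁸/(4π·(1.57×10¹²)²) = 1256 W/m².
For an isothermal sphere, absorbed (1−a)S·πr² = emitted σ·4πr²·T⁴, so T⁴ = (1−a)S/(4σ).
T⁴ = 1.00·1256/(4·5.67×10⁻⁸) = 5.537×10⁹ K⁴.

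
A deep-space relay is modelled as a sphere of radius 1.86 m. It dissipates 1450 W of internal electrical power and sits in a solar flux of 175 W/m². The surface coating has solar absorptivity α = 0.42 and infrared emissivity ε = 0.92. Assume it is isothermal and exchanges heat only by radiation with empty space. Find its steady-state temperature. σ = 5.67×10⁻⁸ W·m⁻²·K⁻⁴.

At steady state, absorbed solar power + internal power = radiated power.
Absorbed: α·S·A_cross = 0.42·175·10.87 = 798.8 W (cross-section πr²).
Total input = 798.8 + 1450 = 2249 W.
Radiated: εσ·A_surf·T⁴ with A_surf = 4πr² = 43.47 m².
T⁴ = 2249/(0.92·5.67×10⁻⁸·43.47) = 9.916×10⁸ K⁴.

T ≈ 177 K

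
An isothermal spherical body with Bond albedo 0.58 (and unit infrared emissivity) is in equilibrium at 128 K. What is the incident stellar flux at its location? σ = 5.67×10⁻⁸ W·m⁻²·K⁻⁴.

(1−a)S·πr² = σ·4πr²·T⁴ ⇒ S = 4σT⁴/(1−a).
S = 4·5.67×10⁻⁸·2.684×10⁸/0.420.

S ≈ 145 W/m²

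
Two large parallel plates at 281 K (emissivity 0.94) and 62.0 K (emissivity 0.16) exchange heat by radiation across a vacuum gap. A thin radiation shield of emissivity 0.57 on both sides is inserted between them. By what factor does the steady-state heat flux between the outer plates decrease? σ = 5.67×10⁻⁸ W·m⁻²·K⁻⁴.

Without shield: q₀ = σΔ(T⁴)/(1/ε₁+1/ε₂−1) with denominator 6.314.
With shield the two gaps are in series; the resistances add: (1/ε₁+1/ε_s−1)+(1/ε_s+1/ε₂−1) = 1.818+7.004 = 8.823.
Heat-flux ratio q₀/q = 8.823/6.314.

factor ≈ 1.40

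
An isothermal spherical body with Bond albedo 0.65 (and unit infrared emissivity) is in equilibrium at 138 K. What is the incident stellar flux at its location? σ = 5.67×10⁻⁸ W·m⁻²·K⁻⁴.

S ≈ 235 W/m²

(1−a)S·πr² = σ·4πr²·T⁴ ⇒ S = 4σT⁴/(1−a).
S = 4·5.67×10⁻⁸·3.627×10⁸/0.350.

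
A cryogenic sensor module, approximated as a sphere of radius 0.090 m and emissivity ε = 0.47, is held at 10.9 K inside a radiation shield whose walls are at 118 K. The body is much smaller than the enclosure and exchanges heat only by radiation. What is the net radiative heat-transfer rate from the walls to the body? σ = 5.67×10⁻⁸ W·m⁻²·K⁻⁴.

P_net ≈ 0.526 W

For a small grey body in a large enclosure: P_net = εσA(T_body⁴ − T_wall⁴).
A = 4πr² = 0.1018 m²; T_body⁴ − T_wall⁴ = 14120 − 1.939×10⁸ = -1.939×10⁸ K⁴.
|P_net| = 0.47·5.67×10⁻⁸·0.1018·1.939×10⁸.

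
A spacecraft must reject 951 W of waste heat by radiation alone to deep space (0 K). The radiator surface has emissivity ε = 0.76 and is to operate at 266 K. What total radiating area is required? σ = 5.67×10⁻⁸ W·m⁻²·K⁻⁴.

P = εσA T⁴ ⇒ A = P/(εσT⁴).
T⁴ = 5.006×10⁹ K⁴.
A = 951/(0.76 × 5.67×10⁻⁸ × 5.006×10⁹).

A ≈ 4.41 m²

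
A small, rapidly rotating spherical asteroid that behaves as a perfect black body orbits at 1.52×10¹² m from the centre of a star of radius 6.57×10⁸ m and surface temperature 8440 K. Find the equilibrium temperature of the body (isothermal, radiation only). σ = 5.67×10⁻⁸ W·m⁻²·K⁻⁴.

The star's surface emits σT_*⁴; at distance d the flux is S = σT_*⁴(R_*/d)².
S = 5.67×10⁻⁸·(8440)⁴·(6.57×10⁸/1.52×10¹²)² = 53.75 W/m².
For an isothermal sphere T⁴ = (1−a)S/(4σ) = 2.370×10⁸ K⁴.

T ≈ 124 K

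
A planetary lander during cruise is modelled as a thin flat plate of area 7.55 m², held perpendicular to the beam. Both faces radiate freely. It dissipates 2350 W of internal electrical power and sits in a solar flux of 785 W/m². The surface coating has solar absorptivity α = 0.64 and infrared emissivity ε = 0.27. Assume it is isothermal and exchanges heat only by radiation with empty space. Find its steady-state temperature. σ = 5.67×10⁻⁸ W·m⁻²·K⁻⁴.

T ≈ 404 K

At steady state, absorbed solar power + internal power = radiated power.
Absorbed: α·S·A_cross = 0.64·785·7.550 = 3793 W (cross-section A).
Total input = 3793 + 2350 = 6143 W.
Radiated: εσ·A_surf·T⁴ with A_surf = 2A = 15.10 m².
T⁴ = 6143/(0.27·5.67×10⁻⁸·15.10) = 2.657×10¹⁰ K⁴.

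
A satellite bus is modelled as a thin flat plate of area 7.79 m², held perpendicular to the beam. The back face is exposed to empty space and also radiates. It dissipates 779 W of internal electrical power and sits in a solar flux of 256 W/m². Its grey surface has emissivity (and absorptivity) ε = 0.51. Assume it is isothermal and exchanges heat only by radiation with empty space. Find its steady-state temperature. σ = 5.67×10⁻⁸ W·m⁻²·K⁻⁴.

T ≈ 251 K

At steady state, absorbed solar power + internal power = radiated power.
Absorbed: α·S·A_cross = 0.51·256·7.790 = 1017 W (cross-section A).
Total input = 1017 + 779 = 1796 W.
Radiated: εσ·A_surf·T⁴ with A_surf = 2A = 15.58 m².
T⁴ = 1796/(0.51·5.67×10⁻⁸·15.58) = 3.987×10⁹ K⁴.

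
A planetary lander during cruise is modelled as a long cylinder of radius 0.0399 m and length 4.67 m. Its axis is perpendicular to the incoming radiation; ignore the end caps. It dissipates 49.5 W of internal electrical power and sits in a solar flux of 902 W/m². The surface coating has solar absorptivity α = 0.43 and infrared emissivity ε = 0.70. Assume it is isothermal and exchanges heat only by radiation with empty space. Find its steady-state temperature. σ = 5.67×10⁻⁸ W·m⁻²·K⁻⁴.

At steady state, absorbed solar power + internal power = radiated power.
Absorbed: α·S·A_cross = 0.43·902·0.3727 = 144.5 W (cross-section 2rL).
Total input = 144.5 + 49.5 = 194.0 W.
Radiated: εσ·A_surf·T⁴ with A_surf = 2πrL = 1.171 m².
T⁴ = 194.0/(0.70·5.67×10⁻⁸·1.171) = 4.176×10⁹ K⁴.

T ≈ 254 K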